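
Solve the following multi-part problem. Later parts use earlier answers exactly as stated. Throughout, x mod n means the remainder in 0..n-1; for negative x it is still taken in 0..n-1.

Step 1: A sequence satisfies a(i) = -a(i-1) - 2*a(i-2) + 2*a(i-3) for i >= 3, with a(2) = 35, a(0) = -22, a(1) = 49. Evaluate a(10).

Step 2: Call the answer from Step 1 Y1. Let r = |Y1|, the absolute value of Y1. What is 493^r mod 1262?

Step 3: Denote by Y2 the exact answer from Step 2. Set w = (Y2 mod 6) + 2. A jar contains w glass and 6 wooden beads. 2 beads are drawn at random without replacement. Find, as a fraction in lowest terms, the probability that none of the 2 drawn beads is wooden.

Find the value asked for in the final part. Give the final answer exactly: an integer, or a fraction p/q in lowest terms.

2/11

Step 1: a(3) = -1*(35) - 2*(49) + 2*(-22) = -177; iterating: a(3)=-177, a(4)=205, a(5)=219, a(6)=-983, a(7)=955, a(8)=1449, a(9)=-5325, a(10)=4337; answer 4337
Step 2: Y1 = 4337; r = 4337; squarings mod 1262: 493^1=493, 493^2=745, 493^4=1007, 493^8=663, 493^16=393, 493^32=485, 493^64=493, 493^128=745, 493^256=1007, 493^512=663, 493^1024=393, 493^2048=485, 493^4096=493; 493^4337 = 493^1 * 493^16 * 493^32 * 493^64 * 493^128 * 493^4096 = 663 (mod 1262); answer 663
Step 3: Y2 = 663; w = 5; total draws C(11,2) = 55; favorable C(5,2) = 10; P = 2/11; answer 2/11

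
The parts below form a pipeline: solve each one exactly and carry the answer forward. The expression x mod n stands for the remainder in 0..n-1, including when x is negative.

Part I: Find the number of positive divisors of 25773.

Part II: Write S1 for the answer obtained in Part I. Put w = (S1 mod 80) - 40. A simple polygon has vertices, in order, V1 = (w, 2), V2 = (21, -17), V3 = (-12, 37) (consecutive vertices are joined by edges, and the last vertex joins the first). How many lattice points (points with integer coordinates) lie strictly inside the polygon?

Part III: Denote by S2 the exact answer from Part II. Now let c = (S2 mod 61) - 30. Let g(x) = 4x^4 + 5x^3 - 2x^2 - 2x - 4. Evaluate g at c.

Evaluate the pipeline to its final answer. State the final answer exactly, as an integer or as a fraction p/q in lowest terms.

88

Part I: 25773 = 3 * 11^2 * 71; number of divisors = (1+1) * (2+1) * (1+1) = 12; answer 12
Part II: S1 = 12; w = -28; cross terms: (-28*-17 - 21*2)=434, (21*37 - -12*-17)=573, (-12*2 - -28*37)=1012; twice the area = |2019| = 2019; area = 2019/2; boundary points = 1 + 3 + 1 = 5; strictly interior points = area - boundary/2 + 1 = 1008; answer 1008
Part III: S2 = 1008; c = 2; 4*(2)^4 + 5*(2)^3 - 2*(2)^2 - 2*(2)^1 - 4 = (64) + (40) + (-8) + (-4) + (-4) = 88; answer 88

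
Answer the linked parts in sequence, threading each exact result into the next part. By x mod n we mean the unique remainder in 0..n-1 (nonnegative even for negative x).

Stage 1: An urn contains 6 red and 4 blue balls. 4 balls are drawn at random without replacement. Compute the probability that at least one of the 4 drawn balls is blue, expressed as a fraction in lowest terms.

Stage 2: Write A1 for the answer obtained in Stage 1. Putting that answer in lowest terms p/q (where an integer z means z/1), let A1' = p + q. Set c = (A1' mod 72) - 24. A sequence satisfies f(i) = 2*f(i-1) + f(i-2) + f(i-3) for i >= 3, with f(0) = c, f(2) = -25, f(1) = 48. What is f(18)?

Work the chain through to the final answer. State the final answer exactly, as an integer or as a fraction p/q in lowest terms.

Stage 1: total draws C(10,4) = 210; complement C(6,4) = 15; favorable 210 - 15 = 195; P = 13/14; answer 13/14
Stage 2: A1 = 13/14; threaded value p + q = 27; c = 3; f(3) = 2*(-25) + 1*(48) + 1*(3) = 1; iterating: f(3)=1, f(4)=25, f(5)=26, f(6)=78, f(7)=207, f(8)=518, f(9)=1321, f(10)=3367, f(11)=8573, f(12)=21834, f(13)=55608, f(14)=141623, f(15)=360688, f(16)=918607, f(17)=2339525, f(18)=5958345; answer 5958345

5958345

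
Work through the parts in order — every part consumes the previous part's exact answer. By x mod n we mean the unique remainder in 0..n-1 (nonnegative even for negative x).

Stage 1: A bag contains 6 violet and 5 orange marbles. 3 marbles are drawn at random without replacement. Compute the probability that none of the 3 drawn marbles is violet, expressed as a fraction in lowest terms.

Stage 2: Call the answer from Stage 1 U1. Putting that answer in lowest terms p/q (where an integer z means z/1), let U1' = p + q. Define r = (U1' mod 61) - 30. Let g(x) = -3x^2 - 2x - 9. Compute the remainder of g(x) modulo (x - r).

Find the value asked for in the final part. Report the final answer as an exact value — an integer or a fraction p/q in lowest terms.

-94

Stage 1: total draws C(11,3) = 165; favorable C(5,3) = 10; P = 2/33; answer 2/33
Stage 2: U1 = 2/33; threaded value p + q = 35; r = 5; remainder = value at the root: -3*(5)^2 - 2*(5)^1 - 9 = (-75) + (-10) + (-9) = -94; answer -94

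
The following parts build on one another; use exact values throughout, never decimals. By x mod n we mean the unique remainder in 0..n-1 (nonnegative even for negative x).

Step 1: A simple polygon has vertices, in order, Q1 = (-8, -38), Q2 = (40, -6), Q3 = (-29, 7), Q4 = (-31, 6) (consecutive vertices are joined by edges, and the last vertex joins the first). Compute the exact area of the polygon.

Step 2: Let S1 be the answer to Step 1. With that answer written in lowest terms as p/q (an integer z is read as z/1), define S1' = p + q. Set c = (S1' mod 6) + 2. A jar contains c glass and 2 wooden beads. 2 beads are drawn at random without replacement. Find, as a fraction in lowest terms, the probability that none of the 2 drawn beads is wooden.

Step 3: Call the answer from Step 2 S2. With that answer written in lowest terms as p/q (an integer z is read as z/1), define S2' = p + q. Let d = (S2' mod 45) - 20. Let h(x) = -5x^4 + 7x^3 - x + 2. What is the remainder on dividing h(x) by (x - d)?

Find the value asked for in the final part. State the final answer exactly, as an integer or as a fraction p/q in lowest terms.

Step 1: cross terms: (-8*-6 - 40*-38)=1568, (40*7 - -29*-6)=106, (-29*6 - -31*7)=43, (-31*-38 - -8*6)=1226; twice the area = |2943| = 2943; area = 2943/2; answer 2943/2
Step 2: S1 = 2943/2; threaded value p + q = 2945; c = 7; total draws C(9,2) = 36; favorable C(7,2) = 21; P = 7/12; answer 7/12
Step 3: S2 = 7/12; threaded value p + q = 19; d = -1; remainder = value at the root: -5*(-1)^4 + 7*(-1)^3 - 1*(-1)^1 + 2 = (-5) + (-7) + (1) + (2) = -9; answer -9

-9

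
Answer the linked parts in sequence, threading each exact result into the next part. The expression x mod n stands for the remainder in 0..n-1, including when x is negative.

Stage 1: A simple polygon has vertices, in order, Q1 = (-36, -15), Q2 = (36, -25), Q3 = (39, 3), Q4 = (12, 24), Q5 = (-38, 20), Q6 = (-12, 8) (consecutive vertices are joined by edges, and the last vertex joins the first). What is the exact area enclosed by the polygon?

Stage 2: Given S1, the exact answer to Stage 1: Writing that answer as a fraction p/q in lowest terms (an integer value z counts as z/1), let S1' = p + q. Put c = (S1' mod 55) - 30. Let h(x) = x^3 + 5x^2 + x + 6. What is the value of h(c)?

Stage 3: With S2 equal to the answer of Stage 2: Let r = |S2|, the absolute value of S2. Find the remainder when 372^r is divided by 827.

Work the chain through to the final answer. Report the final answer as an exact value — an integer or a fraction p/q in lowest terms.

Stage 1: cross terms: (-36*-25 - 36*-15)=1440, (36*3 - 39*-25)=1083, (39*24 - 12*3)=900, (12*20 - -38*24)=1152, (-38*8 - -12*20)=-64, (-12*-15 - -36*8)=468; twice the area = |4979| = 4979; area = 4979/2; answer 4979/2
Stage 2: S1 = 4979/2; threaded value p + q = 4981; c = 1; 1*(1)^3 + 5*(1)^2 + 1*(1)^1 + 6 = (1) + (5) + (1) + (6) = 13; answer 13
Stage 3: S2 = 13; r = 13; squarings mod 827: 372^1=372, 372^2=275, 372^4=368, 372^8=623; 372^13 = 372^1 * 372^4 * 372^8 = 179 (mod 827); answer 179

179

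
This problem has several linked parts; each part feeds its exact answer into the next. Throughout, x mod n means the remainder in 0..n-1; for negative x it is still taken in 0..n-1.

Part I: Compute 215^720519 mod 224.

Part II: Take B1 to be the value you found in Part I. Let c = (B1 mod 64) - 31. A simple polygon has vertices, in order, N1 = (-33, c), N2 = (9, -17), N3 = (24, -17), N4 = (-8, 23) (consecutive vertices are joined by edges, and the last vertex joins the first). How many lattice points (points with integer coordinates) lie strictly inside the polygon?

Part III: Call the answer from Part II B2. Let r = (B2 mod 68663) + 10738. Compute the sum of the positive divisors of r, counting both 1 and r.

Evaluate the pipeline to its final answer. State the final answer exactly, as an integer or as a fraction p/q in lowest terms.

Part I: squarings mod 224: 215^1=215, 215^2=81, 215^4=65, 215^8=193, 215^16=65, 215^32=193, 215^64=65, 215^128=193, 215^256=65, 215^512=193, 215^1024=65, 215^2048=193, 215^4096=65, 215^8192=193, 215^16384=65, 215^32768=193, 215^65536=65, 215^131072=193, 215^262144=65, 215^524288=193; 215^720519 = 215^1 * 215^2 * 215^4 * 215^128 * 215^512 * 215^1024 * 215^2048 * 215^4096 * 215^8192 * 215^16384 * 215^32768 * 215^131072 * 215^524288 = 167 (mod 224); answer 167
Part II: B1 = 167; c = 8; cross terms: (-33*-17 - 9*8)=489, (9*-17 - 24*-17)=255, (24*23 - -8*-17)=416, (-8*8 - -33*23)=695; twice the area = |1855| = 1855; area = 1855/2; boundary points = 1 + 15 + 8 + 5 = 29; strictly interior points = area - boundary/2 + 1 = 914; answer 914
Part III: B2 = 914; r = 11652; 11652 = 2^2 * 3 * 971; sigma = (1 + 2 + 4) * (1 + 3) * (1 + 971) = 7 * 4 * 972 = 27216; answer 27216

27216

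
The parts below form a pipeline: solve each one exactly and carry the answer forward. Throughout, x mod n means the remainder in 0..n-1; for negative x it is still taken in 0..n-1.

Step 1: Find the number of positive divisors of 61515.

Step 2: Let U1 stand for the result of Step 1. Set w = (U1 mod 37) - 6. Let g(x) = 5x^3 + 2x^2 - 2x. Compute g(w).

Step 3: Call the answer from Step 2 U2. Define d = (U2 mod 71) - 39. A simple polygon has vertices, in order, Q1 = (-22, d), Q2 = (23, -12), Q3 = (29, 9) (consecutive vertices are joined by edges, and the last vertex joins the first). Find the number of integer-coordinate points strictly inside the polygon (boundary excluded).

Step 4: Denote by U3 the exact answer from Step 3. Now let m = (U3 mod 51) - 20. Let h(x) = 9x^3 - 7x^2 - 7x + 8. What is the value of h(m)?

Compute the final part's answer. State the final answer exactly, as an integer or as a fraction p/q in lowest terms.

Step 1: 61515 = 3^2 * 5 * 1367; number of divisors = (2+1) * (1+1) * (1+1) = 12; answer 12
Step 2: U1 = 12; w = 6; 5*(6)^3 + 2*(6)^2 - 2*(6)^1 = (1080) + (72) + (-12) = 1140; answer 1140
Step 3: U2 = 1140; d = -35; cross terms: (-22*-12 - 23*-35)=1069, (23*9 - 29*-12)=555, (29*-35 - -22*9)=-817; twice the area = |807| = 807; area = 807/2; boundary points = 1 + 3 + 1 = 5; strictly interior points = area - boundary/2 + 1 = 402; answer 402
Step 4: U3 = 402; m = 25; 9*(25)^3 - 7*(25)^2 - 7*(25)^1 + 8 = (140625) + (-4375) + (-175) + (8) = 136083; answer 136083

136083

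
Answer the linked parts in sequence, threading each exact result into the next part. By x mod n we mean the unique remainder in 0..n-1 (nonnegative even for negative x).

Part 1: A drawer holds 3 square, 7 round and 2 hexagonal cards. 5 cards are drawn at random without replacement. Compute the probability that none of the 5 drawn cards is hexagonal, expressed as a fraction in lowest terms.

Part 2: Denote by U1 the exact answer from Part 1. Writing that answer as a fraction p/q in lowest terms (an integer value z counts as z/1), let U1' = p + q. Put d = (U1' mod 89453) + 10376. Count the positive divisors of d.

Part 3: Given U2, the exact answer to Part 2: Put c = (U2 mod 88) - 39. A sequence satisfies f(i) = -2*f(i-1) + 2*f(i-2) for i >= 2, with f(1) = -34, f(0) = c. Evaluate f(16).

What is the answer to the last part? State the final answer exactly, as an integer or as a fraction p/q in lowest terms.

Part 1: total draws C(12,5) = 792; favorable C(10,5) = 252; P = 7/22; answer 7/22
Part 2: U1 = 7/22; threaded value p + q = 29; d = 10405; 10405 = 5 * 2081; number of divisors = (1+1) * (1+1) = 4; answer 4
Part 3: U2 = 4; c = -35; f(2) = -2*(-34) + 2*(-35) = -2; iterating: f(2)=-2, f(3)=-64, f(4)=124, f(5)=-376, f(6)=1000, f(7)=-2752, f(8)=7504, f(9)=-20512, f(10)=56032, f(11)=-153088, f(12)=418240, f(13)=-1142656, f(14)=3121792, f(15)=-8528896, f(16)=23301376; answer 23301376

23301376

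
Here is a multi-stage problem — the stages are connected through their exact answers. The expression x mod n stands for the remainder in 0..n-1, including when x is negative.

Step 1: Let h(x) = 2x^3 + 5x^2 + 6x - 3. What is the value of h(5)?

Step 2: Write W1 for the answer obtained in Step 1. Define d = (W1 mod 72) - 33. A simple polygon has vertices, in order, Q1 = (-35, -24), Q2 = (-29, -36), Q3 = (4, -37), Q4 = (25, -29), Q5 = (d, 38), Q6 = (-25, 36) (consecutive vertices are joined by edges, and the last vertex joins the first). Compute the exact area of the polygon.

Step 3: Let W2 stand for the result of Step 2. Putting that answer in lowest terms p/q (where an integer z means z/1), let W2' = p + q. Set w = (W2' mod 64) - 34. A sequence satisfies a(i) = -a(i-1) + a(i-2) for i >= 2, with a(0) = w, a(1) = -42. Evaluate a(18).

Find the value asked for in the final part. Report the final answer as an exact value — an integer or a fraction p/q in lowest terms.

94155

Step 1: 2*(5)^3 + 5*(5)^2 + 6*(5)^1 - 3 = (250) + (125) + (30) + (-3) = 402; answer 402
Step 2: W1 = 402; d = 9; cross terms: (-35*-36 - -29*-24)=564, (-29*-37 - 4*-36)=1217, (4*-29 - 25*-37)=809, (25*38 - 9*-29)=1211, (9*36 - -25*38)=1274, (-25*-24 - -35*36)=1860; twice the area = |6935| = 6935; area = 6935/2; answer 6935/2
Step 3: W2 = 6935/2; threaded value p + q = 6937; w = -9; a(2) = -1*(-42) + 1*(-9) = 33; iterating: a(2)=33, a(3)=-75, a(4)=108, a(5)=-183, a(6)=291, a(7)=-474, a(8)=765, a(9)=-1239, a(10)=2004, a(11)=-3243, a(12)=5247, a(13)=-8490, a(14)=13737, a(15)=-22227, a(16)=35964, a(17)=-58191, a(18)=94155; answer 94155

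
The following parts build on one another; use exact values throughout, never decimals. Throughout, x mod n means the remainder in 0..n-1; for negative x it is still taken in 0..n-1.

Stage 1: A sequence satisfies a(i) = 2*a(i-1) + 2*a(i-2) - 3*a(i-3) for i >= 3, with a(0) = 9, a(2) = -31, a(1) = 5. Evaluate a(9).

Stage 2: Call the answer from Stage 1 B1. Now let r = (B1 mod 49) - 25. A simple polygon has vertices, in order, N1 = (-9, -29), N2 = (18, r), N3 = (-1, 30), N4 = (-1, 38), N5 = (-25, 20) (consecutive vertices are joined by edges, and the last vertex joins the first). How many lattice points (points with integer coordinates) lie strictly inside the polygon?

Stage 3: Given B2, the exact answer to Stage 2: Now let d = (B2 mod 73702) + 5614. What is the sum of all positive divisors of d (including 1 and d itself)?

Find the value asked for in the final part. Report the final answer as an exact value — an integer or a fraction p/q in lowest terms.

7128

Stage 1: a(3) = 2*(-31) + 2*(5) - 3*(9) = -79; iterating: a(3)=-79, a(4)=-235, a(5)=-535, a(6)=-1303, a(7)=-2971, a(8)=-6943, a(9)=-15919; answer -15919
Stage 2: B1 = -15919; r = -19; cross terms: (-9*-19 - 18*-29)=693, (18*30 - -1*-19)=521, (-1*38 - -1*30)=-8, (-1*20 - -25*38)=930, (-25*-29 - -9*20)=905; twice the area = |3041| = 3041; area = 3041/2; boundary points = 1 + 1 + 8 + 6 + 1 = 17; strictly interior points = area - boundary/2 + 1 = 1513; answer 1513
Stage 3: B2 = 1513; d = 7127; 7127 is prime, so its only divisors are 1 and 7127; sigma = 1 + 7127 = 7128; answer 7128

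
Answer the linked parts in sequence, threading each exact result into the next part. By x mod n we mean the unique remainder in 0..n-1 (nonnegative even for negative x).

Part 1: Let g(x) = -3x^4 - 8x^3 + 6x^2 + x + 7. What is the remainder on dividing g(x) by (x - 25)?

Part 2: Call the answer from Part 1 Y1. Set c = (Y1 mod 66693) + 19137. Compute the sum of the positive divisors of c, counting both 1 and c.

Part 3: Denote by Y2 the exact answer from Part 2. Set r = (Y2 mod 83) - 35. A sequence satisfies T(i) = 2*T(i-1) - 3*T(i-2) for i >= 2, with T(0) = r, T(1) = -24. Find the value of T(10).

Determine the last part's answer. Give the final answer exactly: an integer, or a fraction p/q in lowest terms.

4470

Part 1: remainder = value at the root: -3*(25)^4 - 8*(25)^3 + 6*(25)^2 + 1*(25)^1 + 7 = (-1171875) + (-125000) + (3750) + (25) + (7) = -1293093; answer -1293093
Part 2: Y1 = -1293093; c = 59904; 59904 = 2^9 * 3^2 * 13; sigma = (1 + 2 + 4 + 8 + 16 + 32 + 64 + 128 + 256 + 512) * (1 + 3 + 9) * (1 + 13) = 1023 * 13 * 14 = 186186; answer 186186
Part 3: Y2 = 186186; r = -18; T(2) = 2*(-24) - 3*(-18) = 6; iterating: T(2)=6, T(3)=84, T(4)=150, T(5)=48, T(6)=-354, T(7)=-852, T(8)=-642, T(9)=1272, T(10)=4470; answer 4470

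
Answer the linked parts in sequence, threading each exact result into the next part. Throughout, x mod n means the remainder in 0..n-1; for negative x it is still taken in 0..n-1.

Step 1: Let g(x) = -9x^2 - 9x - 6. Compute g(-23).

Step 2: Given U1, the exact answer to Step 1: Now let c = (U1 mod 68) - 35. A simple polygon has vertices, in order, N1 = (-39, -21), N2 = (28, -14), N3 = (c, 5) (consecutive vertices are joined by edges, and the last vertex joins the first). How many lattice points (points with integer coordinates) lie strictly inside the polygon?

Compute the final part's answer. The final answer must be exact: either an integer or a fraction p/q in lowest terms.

632

Step 1: -9*(-23)^2 - 9*(-23)^1 - 6 = (-4761) + (207) + (-6) = -4560; answer -4560
Step 2: U1 = -4560; c = 29; cross terms: (-39*-14 - 28*-21)=1134, (28*5 - 29*-14)=546, (29*-21 - -39*5)=-414; twice the area = |1266| = 1266; area = 633; boundary points = 1 + 1 + 2 = 4; strictly interior points = area - boundary/2 + 1 = 632; answer 632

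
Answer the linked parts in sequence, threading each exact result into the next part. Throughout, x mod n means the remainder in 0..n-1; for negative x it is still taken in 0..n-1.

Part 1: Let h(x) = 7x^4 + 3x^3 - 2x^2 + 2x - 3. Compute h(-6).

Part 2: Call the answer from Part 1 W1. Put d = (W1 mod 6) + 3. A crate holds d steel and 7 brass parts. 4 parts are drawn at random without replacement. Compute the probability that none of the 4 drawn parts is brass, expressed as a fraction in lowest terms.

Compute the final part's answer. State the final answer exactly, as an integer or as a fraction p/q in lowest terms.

Part 1: 7*(-6)^4 + 3*(-6)^3 - 2*(-6)^2 + 2*(-6)^1 - 3 = (9072) + (-648) + (-72) + (-12) + (-3) = 8337; answer 8337
Part 2: W1 = 8337; d = 6; total draws C(13,4) = 715; favorable C(6,4) = 15; P = 3/143; answer 3/143

3/143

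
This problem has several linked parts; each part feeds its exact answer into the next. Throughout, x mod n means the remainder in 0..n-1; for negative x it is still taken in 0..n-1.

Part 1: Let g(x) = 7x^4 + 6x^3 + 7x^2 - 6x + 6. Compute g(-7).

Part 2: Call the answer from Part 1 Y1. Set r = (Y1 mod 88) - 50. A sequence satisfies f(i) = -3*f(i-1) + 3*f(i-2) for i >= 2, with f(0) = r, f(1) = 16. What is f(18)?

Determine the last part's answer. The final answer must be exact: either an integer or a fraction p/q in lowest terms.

-299486332206

Part 1: 7*(-7)^4 + 6*(-7)^3 + 7*(-7)^2 - 6*(-7)^1 + 6 = (16807) + (-2058) + (343) + (42) + (6) = 15140; answer 15140
Part 2: Y1 = 15140; r = -46; f(2) = -3*(16) + 3*(-46) = -186; iterating: f(2)=-186, f(3)=606, f(4)=-2376, f(5)=8946, f(6)=-33966, f(7)=128736, f(8)=-488106, f(9)=1850526, f(10)=-7015896, f(11)=26599266, f(12)=-100845486, f(13)=382334256, f(14)=-1449539226, f(15)=5495620446, f(16)=-20835479016, f(17)=78993298386, f(18)=-299486332206; answer -299486332206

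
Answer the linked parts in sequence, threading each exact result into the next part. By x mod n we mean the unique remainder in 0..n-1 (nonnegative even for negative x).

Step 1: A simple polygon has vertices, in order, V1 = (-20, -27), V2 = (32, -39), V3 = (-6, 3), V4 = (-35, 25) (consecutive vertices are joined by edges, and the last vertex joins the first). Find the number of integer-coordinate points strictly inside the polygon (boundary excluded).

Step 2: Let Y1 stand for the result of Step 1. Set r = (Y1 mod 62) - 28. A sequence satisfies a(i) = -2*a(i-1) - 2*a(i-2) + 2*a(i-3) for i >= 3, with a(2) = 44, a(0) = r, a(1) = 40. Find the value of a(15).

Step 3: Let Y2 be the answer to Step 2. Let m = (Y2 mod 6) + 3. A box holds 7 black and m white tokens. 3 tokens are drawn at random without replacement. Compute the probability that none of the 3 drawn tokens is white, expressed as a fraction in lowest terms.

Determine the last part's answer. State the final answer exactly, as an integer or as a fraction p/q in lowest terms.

Step 1: cross terms: (-20*-39 - 32*-27)=1644, (32*3 - -6*-39)=-138, (-6*25 - -35*3)=-45, (-35*-27 - -20*25)=1445; twice the area = |2906| = 2906; area = 1453; boundary points = 4 + 2 + 1 + 1 = 8; strictly interior points = area - boundary/2 + 1 = 1450; answer 1450
Step 2: Y1 = 1450; r = -4; a(3) = -2*(44) - 2*(40) + 2*(-4) = -176; iterating: a(3)=-176, a(4)=344, a(5)=-248, a(6)=-544, a(7)=2272, a(8)=-3952, a(9)=2272, a(10)=7904, a(11)=-28256, a(12)=45248, a(13)=-18176, a(14)=-110656, a(15)=348160; answer 348160
Step 3: Y2 = 348160; m = 7; total draws C(14,3) = 364; favorable C(7,3) = 35; P = 5/52; answer 5/52

5/52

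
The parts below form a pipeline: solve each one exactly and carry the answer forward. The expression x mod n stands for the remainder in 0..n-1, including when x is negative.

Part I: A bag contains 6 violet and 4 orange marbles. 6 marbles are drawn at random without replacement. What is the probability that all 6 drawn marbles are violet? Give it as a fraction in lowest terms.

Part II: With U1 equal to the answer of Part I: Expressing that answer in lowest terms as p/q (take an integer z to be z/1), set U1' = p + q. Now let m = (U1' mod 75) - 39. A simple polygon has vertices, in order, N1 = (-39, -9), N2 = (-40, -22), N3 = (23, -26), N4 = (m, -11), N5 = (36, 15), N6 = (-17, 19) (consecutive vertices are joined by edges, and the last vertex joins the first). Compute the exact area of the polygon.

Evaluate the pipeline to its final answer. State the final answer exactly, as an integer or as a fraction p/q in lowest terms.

2461

Part I: total draws C(10,6) = 210; favorable C(6,6) = 1; P = 1/210; answer 1/210
Part II: U1 = 1/210; threaded value p + q = 211; m = 22; cross terms: (-39*-22 - -40*-9)=498, (-40*-26 - 23*-22)=1546, (23*-11 - 22*-26)=319, (22*15 - 36*-11)=726, (36*19 - -17*15)=939, (-17*-9 - -39*19)=894; twice the area = |4922| = 4922; area = 2461; answer 2461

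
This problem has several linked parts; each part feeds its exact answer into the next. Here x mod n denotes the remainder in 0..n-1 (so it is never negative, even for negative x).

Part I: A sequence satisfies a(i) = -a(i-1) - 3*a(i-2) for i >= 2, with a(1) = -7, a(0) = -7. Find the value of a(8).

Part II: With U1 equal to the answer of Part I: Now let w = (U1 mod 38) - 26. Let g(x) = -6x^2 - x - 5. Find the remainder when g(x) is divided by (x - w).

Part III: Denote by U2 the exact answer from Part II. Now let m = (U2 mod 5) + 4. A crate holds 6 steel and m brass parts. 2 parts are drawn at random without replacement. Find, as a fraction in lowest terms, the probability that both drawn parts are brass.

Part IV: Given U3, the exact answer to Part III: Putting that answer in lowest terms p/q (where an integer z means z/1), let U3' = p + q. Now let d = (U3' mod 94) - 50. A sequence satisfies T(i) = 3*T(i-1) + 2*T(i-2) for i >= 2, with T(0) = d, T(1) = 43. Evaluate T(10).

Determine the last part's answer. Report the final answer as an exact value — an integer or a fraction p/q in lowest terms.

1948863

Part I: a(2) = -1*(-7) - 3*(-7) = 28; iterating: a(2)=28, a(3)=-7, a(4)=-77, a(5)=98, a(6)=133, a(7)=-427, a(8)=28; answer 28
Part II: U1 = 28; w = 2; remainder = value at the root: -6*(2)^2 - 1*(2)^1 - 5 = (-24) + (-2) + (-5) = -31; answer -31
Part III: U2 = -31; m = 8; total draws C(14,2) = 91; favorable C(8,2) = 28; P = 4/13; answer 4/13
Part IV: U3 = 4/13; threaded value p + q = 17; d = -33; T(2) = 3*(43) + 2*(-33) = 63; iterating: T(2)=63, T(3)=275, T(4)=951, T(5)=3403, T(6)=12111, T(7)=43139, T(8)=153639, T(9)=547195, T(10)=1948863; answer 1948863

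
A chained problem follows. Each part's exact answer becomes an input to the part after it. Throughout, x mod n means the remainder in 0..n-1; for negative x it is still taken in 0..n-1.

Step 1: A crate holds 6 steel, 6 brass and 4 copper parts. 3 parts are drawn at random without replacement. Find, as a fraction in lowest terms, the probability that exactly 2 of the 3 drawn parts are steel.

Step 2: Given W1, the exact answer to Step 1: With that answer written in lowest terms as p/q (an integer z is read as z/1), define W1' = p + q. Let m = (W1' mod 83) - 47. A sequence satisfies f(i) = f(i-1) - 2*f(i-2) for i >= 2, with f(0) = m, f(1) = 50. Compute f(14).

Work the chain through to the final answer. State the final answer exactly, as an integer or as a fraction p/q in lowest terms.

-4502

Step 1: total draws C(16,3) = 560; favorable C(6,2)*C(10,1) = 150; P = 15/56; answer 15/56
Step 2: W1 = 15/56; threaded value p + q = 71; m = 24; f(2) = 1*(50) - 2*(24) = 2; iterating: f(2)=2, f(3)=-98, f(4)=-102, f(5)=94, f(6)=298, f(7)=110, f(8)=-486, f(9)=-706, f(10)=266, f(11)=1678, f(12)=1146, f(13)=-2210, f(14)=-4502; answer -4502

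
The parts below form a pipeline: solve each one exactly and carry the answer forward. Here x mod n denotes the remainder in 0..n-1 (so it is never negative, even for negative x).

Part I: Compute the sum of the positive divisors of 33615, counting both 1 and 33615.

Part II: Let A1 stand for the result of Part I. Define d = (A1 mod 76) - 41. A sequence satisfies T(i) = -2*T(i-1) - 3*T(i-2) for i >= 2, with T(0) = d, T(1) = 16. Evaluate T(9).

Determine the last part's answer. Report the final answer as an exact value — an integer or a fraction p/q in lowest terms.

Part I: 33615 = 3^4 * 5 * 83; sigma = (1 + 3 + 9 + 27 + 81) * (1 + 5) * (1 + 83) = 121 * 6 * 84 = 60984; answer 60984
Part II: A1 = 60984; d = -9; T(2) = -2*(16) - 3*(-9) = -5; iterating: T(2)=-5, T(3)=-38, T(4)=91, T(5)=-68, T(6)=-137, T(7)=478, T(8)=-545, T(9)=-344; answer -344

-344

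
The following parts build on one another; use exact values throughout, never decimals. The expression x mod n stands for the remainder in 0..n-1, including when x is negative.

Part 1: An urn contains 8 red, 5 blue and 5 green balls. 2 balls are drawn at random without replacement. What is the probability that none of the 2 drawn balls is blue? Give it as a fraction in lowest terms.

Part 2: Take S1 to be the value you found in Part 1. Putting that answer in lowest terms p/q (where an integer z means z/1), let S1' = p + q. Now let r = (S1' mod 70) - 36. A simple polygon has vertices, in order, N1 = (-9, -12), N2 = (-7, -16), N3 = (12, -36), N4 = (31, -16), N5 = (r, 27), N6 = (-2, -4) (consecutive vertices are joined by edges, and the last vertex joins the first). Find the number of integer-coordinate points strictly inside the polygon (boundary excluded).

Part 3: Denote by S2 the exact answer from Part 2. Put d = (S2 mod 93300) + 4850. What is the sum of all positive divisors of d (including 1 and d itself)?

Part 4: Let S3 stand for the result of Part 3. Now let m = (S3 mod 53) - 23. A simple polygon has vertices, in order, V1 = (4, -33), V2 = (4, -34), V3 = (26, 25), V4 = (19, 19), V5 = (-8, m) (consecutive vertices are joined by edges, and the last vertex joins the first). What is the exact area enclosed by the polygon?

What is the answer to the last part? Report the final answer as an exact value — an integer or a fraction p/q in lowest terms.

Part 1: total draws C(18,2) = 153; favorable C(13,2) = 78; P = 26/51; answer 26/51
Part 2: S1 = 26/51; threaded value p + q = 77; r = -29; cross terms: (-9*-16 - -7*-12)=60, (-7*-36 - 12*-16)=444, (12*-16 - 31*-36)=924, (31*27 - -29*-16)=373, (-29*-4 - -2*27)=170, (-2*-12 - -9*-4)=-12; twice the area = |1959| = 1959; area = 1959/2; boundary points = 2 + 1 + 1 + 1 + 1 + 1 = 7; strictly interior points = area - boundary/2 + 1 = 977; answer 977
Part 3: S2 = 977; d = 5827; 5827 is prime, so its only divisors are 1 and 5827; sigma = 1 + 5827 = 5828; answer 5828
Part 4: S3 = 5828; m = 28; cross terms: (4*-34 - 4*-33)=-4, (4*25 - 26*-34)=984, (26*19 - 19*25)=19, (19*28 - -8*19)=684, (-8*-33 - 4*28)=152; twice the area = |1835| = 1835; area = 1835/2; answer 1835/2

1835/2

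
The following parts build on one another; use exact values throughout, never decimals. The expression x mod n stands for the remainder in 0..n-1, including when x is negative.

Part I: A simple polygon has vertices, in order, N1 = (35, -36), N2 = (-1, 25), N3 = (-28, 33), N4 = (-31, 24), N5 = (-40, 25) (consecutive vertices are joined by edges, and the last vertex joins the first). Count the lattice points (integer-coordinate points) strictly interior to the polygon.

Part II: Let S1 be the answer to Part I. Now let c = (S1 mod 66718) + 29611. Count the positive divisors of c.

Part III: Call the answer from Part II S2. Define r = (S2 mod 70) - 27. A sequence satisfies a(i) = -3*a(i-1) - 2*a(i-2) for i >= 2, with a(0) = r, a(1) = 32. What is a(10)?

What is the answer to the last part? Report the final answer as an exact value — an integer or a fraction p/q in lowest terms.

Part I: cross terms: (35*25 - -1*-36)=839, (-1*33 - -28*25)=667, (-28*24 - -31*33)=351, (-31*25 - -40*24)=185, (-40*-36 - 35*25)=565; twice the area = |2607| = 2607; area = 2607/2; boundary points = 1 + 1 + 3 + 1 + 1 = 7; strictly interior points = area - boundary/2 + 1 = 1301; answer 1301
Part II: S1 = 1301; c = 30912; 30912 = 2^6 * 3 * 7 * 23; number of divisors = (6+1) * (1+1) * (1+1) * (1+1) = 56; answer 56
Part III: S2 = 56; r = 29; a(2) = -3*(32) - 2*(29) = -154; iterating: a(2)=-154, a(3)=398, a(4)=-886, a(5)=1862, a(6)=-3814, a(7)=7718, a(8)=-15526, a(9)=31142, a(10)=-62374; answer -62374

-62374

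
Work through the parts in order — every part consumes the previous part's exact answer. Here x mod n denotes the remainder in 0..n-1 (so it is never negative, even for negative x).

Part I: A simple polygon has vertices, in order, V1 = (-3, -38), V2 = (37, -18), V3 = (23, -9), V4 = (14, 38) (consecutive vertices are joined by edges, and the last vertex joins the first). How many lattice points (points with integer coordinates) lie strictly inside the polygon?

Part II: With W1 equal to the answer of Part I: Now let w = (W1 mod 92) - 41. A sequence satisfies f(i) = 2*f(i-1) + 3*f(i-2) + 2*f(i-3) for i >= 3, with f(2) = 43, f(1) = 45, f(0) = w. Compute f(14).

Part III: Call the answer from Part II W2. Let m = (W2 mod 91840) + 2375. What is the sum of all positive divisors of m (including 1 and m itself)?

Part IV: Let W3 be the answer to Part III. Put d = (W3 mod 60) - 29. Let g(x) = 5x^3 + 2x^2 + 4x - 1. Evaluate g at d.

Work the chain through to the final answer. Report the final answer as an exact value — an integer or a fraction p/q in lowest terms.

35092

Part I: cross terms: (-3*-18 - 37*-38)=1460, (37*-9 - 23*-18)=81, (23*38 - 14*-9)=1000, (14*-38 - -3*38)=-418; twice the area = |2123| = 2123; area = 2123/2; boundary points = 20 + 1 + 1 + 1 = 23; strictly interior points = area - boundary/2 + 1 = 1051; answer 1051
Part II: W1 = 1051; w = -2; f(3) = 2*(43) + 3*(45) + 2*(-2) = 217; iterating: f(3)=217, f(4)=653, f(5)=2043, f(6)=6479, f(7)=20393, f(8)=64309, f(9)=202755, f(10)=639223, f(11)=2015329, f(12)=6353837, f(13)=20032107, f(14)=63156383; answer 63156383
Part III: W2 = 63156383; m = 64678; 64678 = 2 * 73 * 443; sigma = (1 + 2) * (1 + 73) * (1 + 443) = 3 * 74 * 444 = 98568; answer 98568
Part IV: W3 = 98568; d = 19; 5*(19)^3 + 2*(19)^2 + 4*(19)^1 - 1 = (34295) + (722) + (76) + (-1) = 35092; answer 35092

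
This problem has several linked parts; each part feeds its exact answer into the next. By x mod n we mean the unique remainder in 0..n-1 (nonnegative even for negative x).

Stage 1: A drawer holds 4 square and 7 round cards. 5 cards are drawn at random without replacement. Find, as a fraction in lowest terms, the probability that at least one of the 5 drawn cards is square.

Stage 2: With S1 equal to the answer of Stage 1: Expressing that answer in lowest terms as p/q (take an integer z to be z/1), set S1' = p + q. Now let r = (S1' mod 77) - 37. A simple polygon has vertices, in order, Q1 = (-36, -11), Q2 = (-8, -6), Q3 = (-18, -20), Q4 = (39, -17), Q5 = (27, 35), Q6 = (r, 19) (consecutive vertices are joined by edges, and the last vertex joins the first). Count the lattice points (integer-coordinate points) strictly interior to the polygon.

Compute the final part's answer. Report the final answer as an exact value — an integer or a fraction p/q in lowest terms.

Stage 1: total draws C(11,5) = 462; complement C(7,5) = 21; favorable 462 - 21 = 441; P = 21/22; answer 21/22
Stage 2: S1 = 21/22; threaded value p + q = 43; r = 6; cross terms: (-36*-6 - -8*-11)=128, (-8*-20 - -18*-6)=52, (-18*-17 - 39*-20)=1086, (39*35 - 27*-17)=1824, (27*19 - 6*35)=303, (6*-11 - -36*19)=618; twice the area = |4011| = 4011; area = 4011/2; boundary points = 1 + 2 + 3 + 4 + 1 + 6 = 17; strictly interior points = area - boundary/2 + 1 = 1998; answer 1998

1998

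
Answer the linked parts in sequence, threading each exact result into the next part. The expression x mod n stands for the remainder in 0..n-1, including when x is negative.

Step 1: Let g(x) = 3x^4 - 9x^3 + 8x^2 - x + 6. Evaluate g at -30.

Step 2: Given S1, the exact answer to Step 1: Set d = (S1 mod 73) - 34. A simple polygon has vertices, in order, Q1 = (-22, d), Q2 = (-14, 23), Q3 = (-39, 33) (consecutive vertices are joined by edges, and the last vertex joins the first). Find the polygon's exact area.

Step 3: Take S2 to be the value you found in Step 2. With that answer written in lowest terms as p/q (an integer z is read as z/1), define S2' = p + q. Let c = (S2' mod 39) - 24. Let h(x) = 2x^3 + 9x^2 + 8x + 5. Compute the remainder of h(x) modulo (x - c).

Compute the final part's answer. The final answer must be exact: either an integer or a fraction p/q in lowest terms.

Step 1: 3*(-30)^4 - 9*(-30)^3 + 8*(-30)^2 - 1*(-30)^1 + 6 = (2430000) + (243000) + (7200) + (30) + (6) = 2680236; answer 2680236
Step 2: S1 = 2680236; d = 7; cross terms: (-22*23 - -14*7)=-408, (-14*33 - -39*23)=435, (-39*7 - -22*33)=453; twice the area = |480| = 480; area = 240; answer 240
Step 3: S2 = 240; threaded value p + q = 241; c = -17; remainder = value at the root: 2*(-17)^3 + 9*(-17)^2 + 8*(-17)^1 + 5 = (-9826) + (2601) + (-136) + (5) = -7356; answer -7356

-7356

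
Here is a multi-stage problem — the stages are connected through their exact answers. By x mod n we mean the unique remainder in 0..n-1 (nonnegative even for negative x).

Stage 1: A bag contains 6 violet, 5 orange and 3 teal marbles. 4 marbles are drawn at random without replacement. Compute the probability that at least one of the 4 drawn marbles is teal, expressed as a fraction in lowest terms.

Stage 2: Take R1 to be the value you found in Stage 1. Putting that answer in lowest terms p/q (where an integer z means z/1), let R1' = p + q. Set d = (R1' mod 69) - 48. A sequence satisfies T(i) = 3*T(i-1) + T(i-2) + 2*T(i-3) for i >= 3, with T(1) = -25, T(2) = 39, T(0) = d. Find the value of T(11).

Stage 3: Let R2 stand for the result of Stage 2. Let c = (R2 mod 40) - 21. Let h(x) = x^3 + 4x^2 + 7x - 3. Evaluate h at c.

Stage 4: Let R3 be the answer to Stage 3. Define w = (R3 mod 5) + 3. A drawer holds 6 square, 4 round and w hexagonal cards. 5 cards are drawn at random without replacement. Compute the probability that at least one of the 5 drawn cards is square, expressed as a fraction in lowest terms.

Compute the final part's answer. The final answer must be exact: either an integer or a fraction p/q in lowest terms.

139/143

Stage 1: total draws C(14,4) = 1001; complement C(11,4) = 330; favorable 1001 - 330 = 671; P = 61/91; answer 61/91
Stage 2: R1 = 61/91; threaded value p + q = 152; d = -34; T(3) = 3*(39) + 1*(-25) + 2*(-34) = 24; iterating: T(3)=24, T(4)=61, T(5)=285, T(6)=964, T(7)=3299, T(8)=11431, T(9)=39520, T(10)=136589, T(11)=472149; answer 472149
Stage 3: R2 = 472149; c = 8; 1*(8)^3 + 4*(8)^2 + 7*(8)^1 - 3 = (512) + (256) + (56) + (-3) = 821; answer 821
Stage 4: R3 = 821; w = 4; total draws C(14,5) = 2002; complement C(8,5) = 56; favorable 2002 - 56 = 1946; P = 139/143; answer 139/143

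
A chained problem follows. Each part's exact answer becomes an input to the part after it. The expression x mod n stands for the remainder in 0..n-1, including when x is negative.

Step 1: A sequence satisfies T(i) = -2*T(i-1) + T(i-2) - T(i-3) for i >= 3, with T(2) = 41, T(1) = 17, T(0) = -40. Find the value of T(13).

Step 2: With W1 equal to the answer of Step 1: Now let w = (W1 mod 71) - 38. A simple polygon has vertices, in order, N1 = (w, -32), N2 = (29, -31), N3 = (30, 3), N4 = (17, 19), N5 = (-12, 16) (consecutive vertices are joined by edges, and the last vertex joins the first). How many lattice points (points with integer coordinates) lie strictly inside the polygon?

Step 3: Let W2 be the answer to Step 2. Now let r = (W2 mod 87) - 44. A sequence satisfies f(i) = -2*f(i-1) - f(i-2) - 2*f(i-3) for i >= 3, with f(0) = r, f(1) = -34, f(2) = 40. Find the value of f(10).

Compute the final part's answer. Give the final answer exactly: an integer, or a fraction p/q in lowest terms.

3916

Step 1: T(3) = -2*(41) + 1*(17) - 1*(-40) = -25; iterating: T(3)=-25, T(4)=74, T(5)=-214, T(6)=527, T(7)=-1342, T(8)=3425, T(9)=-8719, T(10)=22205, T(11)=-56554, T(12)=144032, T(13)=-366823; answer -366823
Step 2: W1 = -366823; w = -4; cross terms: (-4*-31 - 29*-32)=1052, (29*3 - 30*-31)=1017, (30*19 - 17*3)=519, (17*16 - -12*19)=500, (-12*-32 - -4*16)=448; twice the area = |3536| = 3536; area = 1768; boundary points = 1 + 1 + 1 + 1 + 8 = 12; strictly interior points = area - boundary/2 + 1 = 1763; answer 1763
Step 3: W2 = 1763; r = -21; f(3) = -2*(40) - 1*(-34) - 2*(-21) = -4; iterating: f(3)=-4, f(4)=36, f(5)=-148, f(6)=268, f(7)=-460, f(8)=948, f(9)=-1972, f(10)=3916; answer 3916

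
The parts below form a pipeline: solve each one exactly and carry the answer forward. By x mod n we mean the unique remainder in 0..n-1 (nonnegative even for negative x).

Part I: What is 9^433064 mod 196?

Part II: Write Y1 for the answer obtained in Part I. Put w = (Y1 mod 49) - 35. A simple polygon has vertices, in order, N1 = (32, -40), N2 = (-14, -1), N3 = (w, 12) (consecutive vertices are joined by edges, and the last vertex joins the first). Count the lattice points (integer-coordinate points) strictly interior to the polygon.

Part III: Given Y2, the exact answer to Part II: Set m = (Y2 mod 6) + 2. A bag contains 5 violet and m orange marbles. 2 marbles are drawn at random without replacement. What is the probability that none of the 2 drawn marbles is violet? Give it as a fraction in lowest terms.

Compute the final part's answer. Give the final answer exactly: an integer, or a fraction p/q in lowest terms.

2/9

Part I: squarings mod 196: 9^1=9, 9^2=81, 9^4=93, 9^8=25, 9^16=37, 9^32=193, 9^64=9, 9^128=81, 9^256=93, 9^512=25, 9^1024=37, 9^2048=193, 9^4096=9, 9^8192=81, 9^16384=93, 9^32768=25, 9^65536=37, 9^131072=193, 9^262144=9; 9^433064 = 9^8 * 9^32 * 9^128 * 9^256 * 9^512 * 9^2048 * 9^4096 * 9^32768 * 9^131072 * 9^262144 = 81 (mod 196); answer 81
Part II: Y1 = 81; w = -3; cross terms: (32*-1 - -14*-40)=-592, (-14*12 - -3*-1)=-171, (-3*-40 - 32*12)=-264; twice the area = |-1027| = 1027; area = 1027/2; boundary points = 1 + 1 + 1 = 3; strictly interior points = area - boundary/2 + 1 = 513; answer 513
Part III: Y2 = 513; m = 5; total draws C(10,2) = 45; favorable C(5,2) = 10; P = 2/9; answer 2/9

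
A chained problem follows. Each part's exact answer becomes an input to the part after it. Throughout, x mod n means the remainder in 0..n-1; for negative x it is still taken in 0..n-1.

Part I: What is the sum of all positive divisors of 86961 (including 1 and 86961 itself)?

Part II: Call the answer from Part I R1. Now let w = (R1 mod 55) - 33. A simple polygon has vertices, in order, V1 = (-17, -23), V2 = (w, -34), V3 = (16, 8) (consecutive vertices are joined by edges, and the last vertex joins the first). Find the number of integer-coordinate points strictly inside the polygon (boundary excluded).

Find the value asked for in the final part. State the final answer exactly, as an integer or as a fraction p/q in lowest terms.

357

Part I: 86961 = 3 * 7 * 41 * 101; sigma = (1 + 3) * (1 + 7) * (1 + 41) * (1 + 101) = 4 * 8 * 42 * 102 = 137088; answer 137088
Part II: R1 = 137088; w = -5; cross terms: (-17*-34 - -5*-23)=463, (-5*8 - 16*-34)=504, (16*-23 - -17*8)=-232; twice the area = |735| = 735; area = 735/2; boundary points = 1 + 21 + 1 = 23; strictly interior points = area - boundary/2 + 1 = 357; answer 357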